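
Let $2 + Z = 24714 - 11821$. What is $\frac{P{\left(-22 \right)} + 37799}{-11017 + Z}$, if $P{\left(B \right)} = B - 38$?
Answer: $\frac{37739}{1874} \approx 20.138$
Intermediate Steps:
$P{\left(B \right)} = -38 + B$
$Z = 12891$ ($Z = -2 + \left(24714 - 11821\right) = -2 + 12893 = 12891$)
$\frac{P{\left(-22 \right)} + 37799}{-11017 + Z} = \frac{\left(-38 - 22\right) + 37799}{-11017 + 12891} = \frac{-60 + 37799}{1874} = 37739 \cdot \frac{1}{1874} = \frac{37739}{1874}$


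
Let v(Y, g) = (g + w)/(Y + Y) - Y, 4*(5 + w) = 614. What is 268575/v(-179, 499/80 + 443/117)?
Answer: 899962596000/598323737 ≈ 1504.1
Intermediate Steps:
w = 297/2 (w = -5 + (¼)*614 = -5 + 307/2 = 297/2 ≈ 148.50)
v(Y, g) = -Y + (297/2 + g)/(2*Y) (v(Y, g) = (g + 297/2)/(Y + Y) - Y = (297/2 + g)/((2*Y)) - Y = (297/2 + g)*(1/(2*Y)) - Y = (297/2 + g)/(2*Y) - Y = -Y + (297/2 + g)/(2*Y))
268575/v(-179, 499/80 + 443/117) = 268575/(((297/4 + (499/80 + 443/117)/2 - 1*(-179)²)/(-179))) = 268575/((-(297/4 + (499*(1/80) + 443*(1/117))/2 - 1*32041)/179)) = 268575/((-(297/4 + (499/80 + 443/117)/2 - 32041)/179)) = 268575/((-(297/4 + (½)*(93823/9360) - 32041)/179)) = 268575/((-(297/4 + 93823/18720 - 32041)/179)) = 268575/((-1/179*(-598323737/18720))) = 268575/(598323737/3350880) = 268575*(3350880/598323737) = 899962596000/598323737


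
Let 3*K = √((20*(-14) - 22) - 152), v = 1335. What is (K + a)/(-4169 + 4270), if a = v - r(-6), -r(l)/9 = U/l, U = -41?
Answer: 2793/202 + I*√454/303 ≈ 13.827 + 0.070321*I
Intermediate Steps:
r(l) = 369/l (r(l) = -(-369)/l = 369/l)
K = I*√454/3 (K = √((20*(-14) - 22) - 152)/3 = √((-280 - 22) - 152)/3 = √(-302 - 152)/3 = √(-454)/3 = (I*√454)/3 = I*√454/3 ≈ 7.1024*I)
a = 2793/2 (a = 1335 - 369/(-6) = 1335 - 369*(-1)/6 = 1335 - 1*(-123/2) = 1335 + 123/2 = 2793/2 ≈ 1396.5)
(K + a)/(-4169 + 4270) = (I*√454/3 + 2793/2)/(-4169 + 4270) = (2793/2 + I*√454/3)/101 = (2793/2 + I*√454/3)*(1/101) = 2793/202 + I*√454/303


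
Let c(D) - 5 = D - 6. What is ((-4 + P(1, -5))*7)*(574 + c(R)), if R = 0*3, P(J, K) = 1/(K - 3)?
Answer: -132363/8 ≈ -16545.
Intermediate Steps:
P(J, K) = 1/(-3 + K)
R = 0
c(D) = -1 + D (c(D) = 5 + (D - 6) = 5 + (-6 + D) = -1 + D)
((-4 + P(1, -5))*7)*(574 + c(R)) = ((-4 + 1/(-3 - 5))*7)*(574 + (-1 + 0)) = ((-4 + 1/(-8))*7)*(574 - 1) = ((-4 - ⅛)*7)*573 = -33/8*7*573 = -231/8*573 = -132363/8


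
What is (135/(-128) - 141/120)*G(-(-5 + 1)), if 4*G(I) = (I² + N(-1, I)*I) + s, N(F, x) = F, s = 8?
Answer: -1427/128 ≈ -11.148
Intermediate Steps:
G(I) = 2 - I/4 + I²/4 (G(I) = ((I² - I) + 8)/4 = (8 + I² - I)/4 = 2 - I/4 + I²/4)
(135/(-128) - 141/120)*G(-(-5 + 1)) = (135/(-128) - 141/120)*(2 - (-1)*(-5 + 1)/4 + (-(-5 + 1))²/4) = (135*(-1/128) - 141*1/120)*(2 - (-1)*(-4)/4 + (-1*(-4))²/4) = (-135/128 - 47/40)*(2 - ¼*4 + (¼)*4²) = -1427*(2 - 1 + (¼)*16)/640 = -1427*(2 - 1 + 4)/640 = -1427/640*5 = -1427/128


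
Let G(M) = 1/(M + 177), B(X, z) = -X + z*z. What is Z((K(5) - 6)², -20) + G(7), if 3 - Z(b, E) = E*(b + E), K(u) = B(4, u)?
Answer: 754953/184 ≈ 4103.0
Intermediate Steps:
B(X, z) = z² - X (B(X, z) = -X + z² = z² - X)
K(u) = -4 + u² (K(u) = u² - 1*4 = u² - 4 = -4 + u²)
Z(b, E) = 3 - E*(E + b) (Z(b, E) = 3 - E*(b + E) = 3 - E*(E + b))
G(M) = 1/(177 + M)
Z((K(5) - 6)², -20) + G(7) = (3 - 1*(-20)² - 1*(-20)*((-4 + 5²) - 6)²) + 1/(177 + 7) = (3 - 1*400 - 1*(-20)*((-4 + 25) - 6)²) + 1/184 = (3 - 400 - 1*(-20)*(21 - 6)²) + 1/184 = (3 - 400 - 1*(-20)*15²) + 1/184 = (3 - 400 - 1*(-20)*225) + 1/184 = (3 - 400 + 4500) + 1/184 = 4103 + 1/184 = 754953/184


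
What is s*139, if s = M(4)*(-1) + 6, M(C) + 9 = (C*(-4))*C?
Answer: 10981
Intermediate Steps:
M(C) = -9 - 4*C² (M(C) = -9 + (C*(-4))*C = -9 + (-4*C)*C = -9 - 4*C²)
s = 79 (s = (-9 - 4*4²)*(-1) + 6 = (-9 - 4*16)*(-1) + 6 = (-9 - 64)*(-1) + 6 = -73*(-1) + 6 = 73 + 6 = 79)
s*139 = 79*139 = 10981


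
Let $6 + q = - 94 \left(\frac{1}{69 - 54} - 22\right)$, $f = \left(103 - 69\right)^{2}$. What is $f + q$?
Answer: $\frac{48176}{15} \approx 3211.7$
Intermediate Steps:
$f = 1156$ ($f = 34^{2} = 1156$)
$q = \frac{30836}{15}$ ($q = -6 - 94 \left(\frac{1}{69 - 54} - 22\right) = -6 - 94 \left(\frac{1}{15} - 22\right) = -6 - - \frac{30926}{15} = -6 + \frac{30926}{15} = \frac{30836}{15} \approx 2055.7$)
$f + q = 1156 + \frac{30836}{15} = \frac{48176}{15}$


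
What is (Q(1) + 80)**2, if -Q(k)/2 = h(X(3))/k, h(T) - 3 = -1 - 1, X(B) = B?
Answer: 6084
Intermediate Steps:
h(T) = 1 (h(T) = 3 + (-1 - 1) = 3 - 2 = 1)
Q(k) = -2/k
(Q(1) + 80)**2 = (-2/1 + 80)**2 = (-2*1 + 80)**2 = (-2 + 80)**2 = 78**2 = 6084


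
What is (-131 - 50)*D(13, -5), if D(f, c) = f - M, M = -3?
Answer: -2896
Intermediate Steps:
D(f, c) = 3 + f (D(f, c) = f - 1*(-3) = f + 3 = 3 + f)
(-131 - 50)*D(13, -5) = (-131 - 50)*(3 + 13) = -181*16 = -2896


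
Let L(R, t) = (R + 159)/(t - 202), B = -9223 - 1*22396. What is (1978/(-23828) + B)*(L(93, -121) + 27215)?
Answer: -143971802236205/167314 ≈ -8.6049e+8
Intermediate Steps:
B = -31619 (B = -9223 - 22396 = -31619)
L(R, t) = (159 + R)/(-202 + t)
(1978/(-23828) + B)*(L(93, -121) + 27215) = (1978/(-23828) - 31619)*((159 + 93)/(-202 - 121) + 27215) = (1978*(-1/23828) - 31619)*(252/(-323) + 27215) = (-43/518 - 31619)*(-1/323*252 + 27215) = -16378685*(-252/323 + 27215)/518 = -16378685/518*8790193/323 = -143971802236205/167314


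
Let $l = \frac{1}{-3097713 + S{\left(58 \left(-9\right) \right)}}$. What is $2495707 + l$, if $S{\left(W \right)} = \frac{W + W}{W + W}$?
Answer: $\frac{7730981522383}{3097712} \approx 2.4957 \cdot 10^{6}$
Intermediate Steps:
$S{\left(W \right)} = 1$ ($S{\left(W \right)} = \frac{2 W}{2 W} = 2 W \frac{1}{2 W} = 1$)
$l = - \frac{1}{3097712}$ ($l = \frac{1}{-3097713 + 1} = \frac{1}{-3097712} = - \frac{1}{3097712} \approx -3.2282 \cdot 10^{-7}$)
$2495707 + l = 2495707 - \frac{1}{3097712} = \frac{7730981522383}{3097712}$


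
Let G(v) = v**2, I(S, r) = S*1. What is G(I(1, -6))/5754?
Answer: 1/5754 ≈ 0.00017379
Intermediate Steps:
I(S, r) = S
G(I(1, -6))/5754 = 1**2/5754 = 1*(1/5754) = 1/5754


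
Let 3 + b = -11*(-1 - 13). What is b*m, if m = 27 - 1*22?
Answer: 755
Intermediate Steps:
b = 151 (b = -3 - 11*(-1 - 13) = -3 - 11*(-14) = -3 + 154 = 151)
m = 5 (m = 27 - 22 = 5)
b*m = 151*5 = 755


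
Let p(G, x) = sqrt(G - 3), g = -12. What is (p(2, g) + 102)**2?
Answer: (102 + I)**2 ≈ 10403.0 + 204.0*I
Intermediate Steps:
p(G, x) = sqrt(-3 + G)
(p(2, g) + 102)**2 = (sqrt(-3 + 2) + 102)**2 = (sqrt(-1) + 102)**2 = (I + 102)**2 = (102 + I)**2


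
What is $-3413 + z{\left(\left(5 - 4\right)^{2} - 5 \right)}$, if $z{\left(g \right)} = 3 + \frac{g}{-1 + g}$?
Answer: $- \frac{17046}{5} \approx -3409.2$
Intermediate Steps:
$z{\left(g \right)} = 3 + \frac{g}{-1 + g}$
$-3413 + z{\left(\left(5 - 4\right)^{2} - 5 \right)} = -3413 + \frac{-3 + 4 \left(\left(5 - 4\right)^{2} - 5\right)}{-1 - \left(5 - \left(5 - 4\right)^{2}\right)} = -3413 + \frac{-3 + 4 \left(1^{2} - 5\right)}{-1 - \left(5 - 1^{2}\right)} = -3413 + \frac{-3 + 4 \left(1 - 5\right)}{-1 + \left(1 - 5\right)} = -3413 + \frac{-3 + 4 \left(-4\right)}{-1 - 4} = -3413 + \frac{-3 - 16}{-5} = -3413 - - \frac{19}{5} = -3413 + \frac{19}{5} = - \frac{17046}{5}$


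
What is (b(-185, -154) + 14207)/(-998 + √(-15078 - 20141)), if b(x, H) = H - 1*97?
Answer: -4642696/343741 - 4652*I*√35219/343741 ≈ -13.506 - 2.5398*I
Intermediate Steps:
b(x, H) = -97 + H (b(x, H) = H - 97 = -97 + H)
(b(-185, -154) + 14207)/(-998 + √(-15078 - 20141)) = ((-97 - 154) + 14207)/(-998 + √(-15078 - 20141)) = (-251 + 14207)/(-998 + √(-35219)) = 13956/(-998 + I*√35219)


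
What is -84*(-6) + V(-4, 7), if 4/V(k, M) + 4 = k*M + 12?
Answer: 2519/5 ≈ 503.80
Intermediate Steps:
V(k, M) = 4/(8 + M*k) (V(k, M) = 4/(-4 + (k*M + 12)) = 4/(-4 + (M*k + 12)) = 4/(-4 + (12 + M*k)) = 4/(8 + M*k))
-84*(-6) + V(-4, 7) = -84*(-6) + 4/(8 + 7*(-4)) = 504 + 4/(8 - 28) = 504 + 4/(-20) = 504 + 4*(-1/20) = 504 - ⅕ = 2519/5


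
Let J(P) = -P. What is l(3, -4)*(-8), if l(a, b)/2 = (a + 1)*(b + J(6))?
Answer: 640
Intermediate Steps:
l(a, b) = 2*(1 + a)*(-6 + b) (l(a, b) = 2*((a + 1)*(b - 1*6)) = 2*((1 + a)*(b - 6)) = 2*((1 + a)*(-6 + b)) = 2*(1 + a)*(-6 + b))
l(3, -4)*(-8) = (-12 - 12*3 + 2*(-4) + 2*3*(-4))*(-8) = (-12 - 36 - 8 - 24)*(-8) = -80*(-8) = 640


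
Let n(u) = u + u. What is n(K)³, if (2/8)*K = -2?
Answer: -4096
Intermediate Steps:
K = -8 (K = 4*(-2) = -8)
n(u) = 2*u
n(K)³ = (2*(-8))³ = (-16)³ = -4096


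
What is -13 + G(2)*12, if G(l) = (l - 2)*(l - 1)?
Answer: -13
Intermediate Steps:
G(l) = (-1 + l)*(-2 + l) (G(l) = (-2 + l)*(-1 + l) = (-1 + l)*(-2 + l))
-13 + G(2)*12 = -13 + (2 + 2**2 - 3*2)*12 = -13 + (2 + 4 - 6)*12 = -13 + 0*12 = -13 + 0 = -13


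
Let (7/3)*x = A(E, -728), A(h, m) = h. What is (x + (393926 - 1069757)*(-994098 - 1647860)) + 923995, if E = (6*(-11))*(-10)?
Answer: 12498626289631/7 ≈ 1.7855e+12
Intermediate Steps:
E = 660 (E = -66*(-10) = 660)
x = 1980/7 (x = (3/7)*660 = 1980/7 ≈ 282.86)
(x + (393926 - 1069757)*(-994098 - 1647860)) + 923995 = (1980/7 + (393926 - 1069757)*(-994098 - 1647860)) + 923995 = (1980/7 - 675831*(-2641958)) + 923995 = (1980/7 + 1785517117098) + 923995 = 12498619821666/7 + 923995 = 12498626289631/7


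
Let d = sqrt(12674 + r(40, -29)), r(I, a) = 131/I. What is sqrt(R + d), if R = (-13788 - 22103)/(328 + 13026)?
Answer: sqrt(-11982210350 + 222911645*sqrt(5070910))/66770 ≈ 10.484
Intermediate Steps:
R = -35891/13354 ≈ -2.6877
d = sqrt(5070910)/20 (d = sqrt(12674 + 131/40) = sqrt(507091/40) = sqrt(5070910)/20 ≈ 112.59)
sqrt(R + d) = sqrt(-35891/13354 + sqrt(5070910)/20)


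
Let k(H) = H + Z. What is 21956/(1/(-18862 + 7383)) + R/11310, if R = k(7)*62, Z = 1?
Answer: -1425246184972/5655 ≈ -2.5203e+8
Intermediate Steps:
k(H) = 1 + H (k(H) = H + 1 = 1 + H)
R = 496 (R = (1 + 7)*62 = 8*62 = 496)
21956/(1/(-18862 + 7383)) + R/11310 = 21956/(1/(-18862 + 7383)) + 496/11310 = 21956/(1/(-11479)) + 496*(1/11310) = 21956/(-1/11479) + 248/5655 = 21956*(-11479) + 248/5655 = -252032924 + 248/5655 = -1425246184972/5655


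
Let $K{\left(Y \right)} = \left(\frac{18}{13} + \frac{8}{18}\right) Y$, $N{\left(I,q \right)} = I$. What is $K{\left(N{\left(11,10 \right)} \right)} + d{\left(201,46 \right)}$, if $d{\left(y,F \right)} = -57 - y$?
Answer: $- \frac{27832}{117} \approx -237.88$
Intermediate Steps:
$K{\left(Y \right)} = \frac{214 Y}{117}$ ($K{\left(Y \right)} = \left(18 \cdot \frac{1}{13} + 8 \cdot \frac{1}{18}\right) Y = \left(\frac{18}{13} + \frac{4}{9}\right) Y = \frac{214 Y}{117}$)
$K{\left(N{\left(11,10 \right)} \right)} + d{\left(201,46 \right)} = \frac{214}{117} \cdot 11 - 258 = \frac{2354}{117} - 258 = - \frac{27832}{117}$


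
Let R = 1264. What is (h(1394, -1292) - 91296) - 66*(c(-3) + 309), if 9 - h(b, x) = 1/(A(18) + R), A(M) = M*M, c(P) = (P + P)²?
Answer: -181122517/1588 ≈ -1.1406e+5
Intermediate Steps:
c(P) = 4*P² (c(P) = (2*P)² = 4*P²)
A(M) = M²
h(b, x) = 14291/1588 (h(b, x) = 9 - 1/(18² + 1264) = 9 - 1/(324 + 1264) = 9 - 1/1588 = 14291/1588)
(h(1394, -1292) - 91296) - 66*(c(-3) + 309) = (14291/1588 - 91296) - 66*(4*(-3)² + 309) = -144963757/1588 - 66*(4*9 + 309) = -144963757/1588 - 66*(36 + 309) = -144963757/1588 - 66*345 = -144963757/1588 - 22770 = -181122517/1588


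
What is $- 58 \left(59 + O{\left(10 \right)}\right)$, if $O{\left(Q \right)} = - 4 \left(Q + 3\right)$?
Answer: $-406$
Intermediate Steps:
$O{\left(Q \right)} = -12 - 4 Q$ ($O{\left(Q \right)} = - 4 \left(3 + Q\right) = -12 - 4 Q$)
$- 58 \left(59 + O{\left(10 \right)}\right) = - 58 \left(59 - 52\right) = \left(-58\right) 7 = -406$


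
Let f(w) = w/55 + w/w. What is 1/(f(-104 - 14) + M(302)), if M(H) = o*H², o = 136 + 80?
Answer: 55/1083503457 ≈ 5.0761e-8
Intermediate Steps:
o = 216
M(H) = 216*H²
f(w) = 1 + w/55 (f(w) = w*(1/55) + 1 = w/55 + 1 = 1 + w/55)
1/(f(-104 - 14) + M(302)) = 1/((1 + (-104 - 14)/55) + 216*302²) = 1/((1 + (1/55)*(-118)) + 216*91204) = 1/((1 - 118/55) + 19700064) = 1/(-63/55 + 19700064) = 1/(1083503457/55) = 55/1083503457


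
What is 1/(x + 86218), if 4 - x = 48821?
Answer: 1/37401 ≈ 2.6737e-5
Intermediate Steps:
x = -48817 (x = 4 - 1*48821 = 4 - 48821 = -48817)
1/(x + 86218) = 1/(-48817 + 86218) = 1/37401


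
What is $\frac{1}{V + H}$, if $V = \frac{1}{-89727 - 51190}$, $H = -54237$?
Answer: $- \frac{140917}{7642915330} \approx -1.8438 \cdot 10^{-5}$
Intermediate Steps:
$V = - \frac{1}{140917}$ ($V = \frac{1}{-140917} = - \frac{1}{140917} \approx -7.0964 \cdot 10^{-6}$)
$\frac{1}{V + H} = \frac{1}{- \frac{1}{140917} - 54237} = \frac{1}{- \frac{7642915330}{140917}} = - \frac{140917}{7642915330}$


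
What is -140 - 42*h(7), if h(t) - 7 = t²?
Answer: -2492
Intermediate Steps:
h(t) = 7 + t²
-140 - 42*h(7) = -140 - 42*(7 + 7²) = -140 - 42*(7 + 49) = -140 - 42*56 = -140 - 2352 = -2492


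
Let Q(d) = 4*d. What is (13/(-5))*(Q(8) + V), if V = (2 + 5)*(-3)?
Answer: -143/5 ≈ -28.600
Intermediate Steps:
V = -21 (V = 7*(-3) = -21)
(13/(-5))*(Q(8) + V) = (13/(-5))*(4*8 - 21) = (13*(-⅕))*(32 - 21) = -13/5*11 = -143/5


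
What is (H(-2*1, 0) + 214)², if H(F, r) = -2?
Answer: 44944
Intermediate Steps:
(H(-2*1, 0) + 214)² = (-2 + 214)² = 212² = 44944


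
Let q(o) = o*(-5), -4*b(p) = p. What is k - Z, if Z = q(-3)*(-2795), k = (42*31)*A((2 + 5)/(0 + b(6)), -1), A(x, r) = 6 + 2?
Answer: 52341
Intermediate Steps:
b(p) = -p/4
A(x, r) = 8
k = 10416 (k = (42*31)*8 = 1302*8 = 10416)
q(o) = -5*o
Z = -41925 (Z = -5*(-3)*(-2795) = 15*(-2795) = -41925)
k - Z = 10416 - 1*(-41925) = 10416 + 41925 = 52341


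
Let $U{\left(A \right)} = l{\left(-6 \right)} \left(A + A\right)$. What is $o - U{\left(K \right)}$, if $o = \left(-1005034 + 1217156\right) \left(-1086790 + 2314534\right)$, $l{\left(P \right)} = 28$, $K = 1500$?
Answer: $260431428768$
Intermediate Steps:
$o = 260431512768$ ($o = 212122 \cdot 1227744 = 260431512768$)
$U{\left(A \right)} = 56 A$ ($U{\left(A \right)} = 28 \left(A + A\right) = 28 \cdot 2 A = 56 A$)
$o - U{\left(K \right)} = 260431512768 - 56 \cdot 1500 = 260431512768 - 84000 = 260431428768$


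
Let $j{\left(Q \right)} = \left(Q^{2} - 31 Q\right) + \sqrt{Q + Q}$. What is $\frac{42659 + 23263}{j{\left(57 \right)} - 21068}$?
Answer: $- \frac{645574146}{191805641} - \frac{32961 \sqrt{114}}{191805641} \approx -3.3676$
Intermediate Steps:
$j{\left(Q \right)} = Q^{2} - 31 Q + \sqrt{2} \sqrt{Q}$ ($j{\left(Q \right)} = \left(Q^{2} - 31 Q\right) + \sqrt{2 Q} = \left(Q^{2} - 31 Q\right) + \sqrt{2} \sqrt{Q} = Q^{2} - 31 Q + \sqrt{2} \sqrt{Q}$)
$\frac{42659 + 23263}{j{\left(57 \right)} - 21068} = \frac{42659 + 23263}{\left(57^{2} - 1767 + \sqrt{2} \sqrt{57}\right) - 21068} = \frac{65922}{\left(3249 - 1767 + \sqrt{114}\right) - 21068} = \frac{65922}{\left(1482 + \sqrt{114}\right) - 21068} = \frac{65922}{-19586 + \sqrt{114}}$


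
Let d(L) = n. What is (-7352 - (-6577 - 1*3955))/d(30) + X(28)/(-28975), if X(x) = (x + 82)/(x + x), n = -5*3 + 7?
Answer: -64498361/162260 ≈ -397.50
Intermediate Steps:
n = -8 (n = -15 + 7 = -8)
X(x) = (82 + x)/(2*x) (X(x) = (82 + x)/((2*x)) = (82 + x)*(1/(2*x)) = (82 + x)/(2*x))
d(L) = -8
(-7352 - (-6577 - 1*3955))/d(30) + X(28)/(-28975) = (-7352 - (-6577 - 1*3955))/(-8) + ((½)*(82 + 28)/28)/(-28975) = (-7352 - (-6577 - 3955))*(-⅛) + ((½)*(1/28)*110)*(-1/28975) = (-7352 - 1*(-10532))*(-⅛) + (55/28)*(-1/28975) = (-7352 + 10532)*(-⅛) - 11/162260 = 3180*(-⅛) - 11/162260 = -795/2 - 11/162260 = -64498361/162260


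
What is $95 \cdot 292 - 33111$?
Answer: $-5371$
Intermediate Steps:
$95 \cdot 292 - 33111 = 27740 - 33111 = -5371$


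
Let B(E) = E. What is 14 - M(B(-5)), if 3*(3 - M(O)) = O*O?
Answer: 58/3 ≈ 19.333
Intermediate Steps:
M(O) = 3 - O²/3 (M(O) = 3 - O*O/3 = 3 - O²/3)
14 - M(B(-5)) = 14 - (3 - ⅓*(-5)²) = 14 - (3 - ⅓*25) = 14 - (3 - 25/3) = 14 - 1*(-16/3) = 14 + 16/3 = 58/3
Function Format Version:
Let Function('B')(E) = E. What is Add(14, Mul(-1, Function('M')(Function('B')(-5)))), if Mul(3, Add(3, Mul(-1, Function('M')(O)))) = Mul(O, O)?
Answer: Rational(58, 3) ≈ 19.333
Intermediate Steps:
Function('M')(O) = Add(3, Mul(Rational(-1, 3), Pow(O, 2))) (Function('M')(O) = Add(3, Mul(Rational(-1, 3), Mul(O, O))) = Add(3, Mul(Rational(-1, 3), Pow(O, 2))))
Add(14, Mul(-1, Function('M')(Function('B')(-5)))) = Add(14, Mul(-1, Add(3, Mul(Rational(-1, 3), Pow(-5, 2))))) = Add(14, Mul(-1, Add(3, Mul(Rational(-1, 3), 25)))) = Add(14, Mul(-1, Add(3, Rational(-25, 3)))) = Add(14, Mul(-1, Rational(-16, 3))) = Add(14, Rational(16, 3)) = Rational(58, 3)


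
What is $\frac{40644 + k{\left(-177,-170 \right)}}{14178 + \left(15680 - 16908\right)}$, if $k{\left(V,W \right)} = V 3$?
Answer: $\frac{40113}{12950} \approx 3.0975$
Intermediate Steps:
$k{\left(V,W \right)} = 3 V$
$\frac{40644 + k{\left(-177,-170 \right)}}{14178 + \left(15680 - 16908\right)} = \frac{40644 + 3 \left(-177\right)}{14178 + \left(15680 - 16908\right)} = \frac{40644 - 531}{14178 - 1228} = \frac{40113}{12950}$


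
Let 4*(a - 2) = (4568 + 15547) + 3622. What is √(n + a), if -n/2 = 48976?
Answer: 31*I*√383/2 ≈ 303.34*I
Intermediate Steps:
n = -97952 (n = -2*48976 = -97952)
a = 23745/4 (a = 2 + ((4568 + 15547) + 3622)/4 = 2 + (20115 + 3622)/4 = 2 + (¼)*23737 = 2 + 23737/4 = 23745/4 ≈ 5936.3)
√(n + a) = √(-97952 + 23745/4) = √(-368063/4) = 31*I*√383/2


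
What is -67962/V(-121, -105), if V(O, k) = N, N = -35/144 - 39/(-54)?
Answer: -3262176/23 ≈ -1.4183e+5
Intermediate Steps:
N = 23/48 (N = -35*1/144 - 39*(-1/54) = -35/144 + 13/18 = 23/48 ≈ 0.47917)
V(O, k) = 23/48
-67962/V(-121, -105) = -67962/23/48 = -67962*48/23 = -3262176/23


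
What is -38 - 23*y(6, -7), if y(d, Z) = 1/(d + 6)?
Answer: -479/12 ≈ -39.917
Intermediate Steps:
y(d, Z) = 1/(6 + d)
-38 - 23*y(6, -7) = -38 - 23/(6 + 6) = -38 - 23/12 = -479/12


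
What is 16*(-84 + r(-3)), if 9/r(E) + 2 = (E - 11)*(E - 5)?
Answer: -73848/55 ≈ -1342.7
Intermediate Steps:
r(E) = 9/(-2 + (-11 + E)*(-5 + E)) (r(E) = 9/(-2 + (E - 11)*(E - 5)) = 9/(-2 + (-11 + E)*(-5 + E)))
16*(-84 + r(-3)) = 16*(-84 + 9/(53 + (-3)² - 16*(-3))) = 16*(-84 + 9/(53 + 9 + 48)) = 16*(-84 + 9/110) = 16*(-9231/110) = -73848/55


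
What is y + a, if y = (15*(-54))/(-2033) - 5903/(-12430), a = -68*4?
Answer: -6851422581/25270190 ≈ -271.13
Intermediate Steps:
a = -272
y = 22069099/25270190 (y = -810*(-1/2033) - 5903*(-1/12430) = 810/2033 + 5903/12430 = 22069099/25270190 ≈ 0.87333)
y + a = 22069099/25270190 - 272 = -6851422581/25270190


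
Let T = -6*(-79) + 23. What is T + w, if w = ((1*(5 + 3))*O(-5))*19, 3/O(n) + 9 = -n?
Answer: 383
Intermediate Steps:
O(n) = 3/(-9 - n)
T = 497 (T = 474 + 23 = 497)
w = -114 (w = ((1*(5 + 3))*(-3/(9 - 5)))*19 = ((1*8)*(-3/4))*19 = (8*(-3*¼))*19 = (8*(-¾))*19 = -6*19 = -114)
T + w = 497 - 114 = 383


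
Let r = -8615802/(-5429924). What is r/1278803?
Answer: 4307901/3471901550486 ≈ 1.2408e-6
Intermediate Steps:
r = 4307901/2714962 (r = -8615802*(-1/5429924) = 4307901/2714962 ≈ 1.5867)
r/1278803 = (4307901/2714962)/1278803 = (4307901/2714962)*(1/1278803) = 4307901/3471901550486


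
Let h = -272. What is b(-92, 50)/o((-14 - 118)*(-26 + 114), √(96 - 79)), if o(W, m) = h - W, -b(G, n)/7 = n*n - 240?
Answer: -3955/2836 ≈ -1.3946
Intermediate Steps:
b(G, n) = 1680 - 7*n² (b(G, n) = -7*(n*n - 240) = -7*(n² - 240) = -7*(-240 + n²) = 1680 - 7*n²)
o(W, m) = -272 - W
b(-92, 50)/o((-14 - 118)*(-26 + 114), √(96 - 79)) = (1680 - 7*50²)/(-272 - (-14 - 118)*(-26 + 114)) = (1680 - 7*2500)/(-272 - (-132)*88) = (1680 - 17500)/(-272 - 1*(-11616)) = -15820/(-272 + 11616) = -15820/11344 = -15820*1/11344 = -3955/2836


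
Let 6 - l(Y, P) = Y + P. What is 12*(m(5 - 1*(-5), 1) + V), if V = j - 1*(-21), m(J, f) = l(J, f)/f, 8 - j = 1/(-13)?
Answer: 3756/13 ≈ 288.92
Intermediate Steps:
l(Y, P) = 6 - P - Y (l(Y, P) = 6 - (Y + P) = 6 - (P + Y) = 6 + (-P - Y) = 6 - P - Y)
j = 105/13 (j = 8 - 1/(-13) = 8 - 1*(-1/13) = 8 + 1/13 = 105/13 ≈ 8.0769)
m(J, f) = (6 - J - f)/f (m(J, f) = (6 - f - J)/f = (6 - J - f)/f)
V = 378/13 (V = 105/13 - 1*(-21) = 105/13 + 21 = 378/13 ≈ 29.077)
12*(m(5 - 1*(-5), 1) + V) = 12*((6 - (5 - 1*(-5)) - 1*1)/1 + 378/13) = 12*(1*(6 - (5 + 5) - 1) + 378/13) = 12*(1*(6 - 1*10 - 1) + 378/13) = 12*(1*(6 - 10 - 1) + 378/13) = 12*(1*(-5) + 378/13) = 12*(-5 + 378/13) = 12*(313/13) = 3756/13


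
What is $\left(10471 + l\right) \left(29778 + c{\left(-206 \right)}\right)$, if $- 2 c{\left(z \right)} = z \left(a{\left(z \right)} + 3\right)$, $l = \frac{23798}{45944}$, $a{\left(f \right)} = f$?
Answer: $\frac{2133453124859}{22972} \approx 9.2872 \cdot 10^{7}$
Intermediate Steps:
$l = \frac{11899}{22972}$ ($l = 23798 \cdot \frac{1}{45944} = \frac{11899}{22972} \approx 0.51798$)
$c{\left(z \right)} = - \frac{z \left(3 + z\right)}{2}$ ($c{\left(z \right)} = - \frac{z \left(z + 3\right)}{2} = - \frac{z \left(3 + z\right)}{2}$)
$\left(10471 + l\right) \left(29778 + c{\left(-206 \right)}\right) = \left(10471 + \frac{11899}{22972}\right) \left(29778 - - 103 \left(3 - 206\right)\right) = \frac{240551711 \left(29778 - \left(-103\right) \left(-203\right)\right)}{22972} = \frac{240551711 \left(29778 - 20909\right)}{22972} = \frac{240551711}{22972} \cdot 8869 = \frac{2133453124859}{22972}$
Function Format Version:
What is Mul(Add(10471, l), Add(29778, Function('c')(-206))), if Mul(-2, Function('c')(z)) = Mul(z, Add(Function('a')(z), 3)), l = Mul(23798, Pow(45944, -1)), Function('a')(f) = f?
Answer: Rational(2133453124859, 22972) ≈ 9.2872e+7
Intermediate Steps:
l = Rational(11899, 22972) (l = Mul(23798, Rational(1, 45944)) = Rational(11899, 22972) ≈ 0.51798)
Function('c')(z) = Mul(Rational(-1, 2), z, Add(3, z)) (Function('c')(z) = Mul(Rational(-1, 2), Mul(z, Add(z, 3))) = Mul(Rational(-1, 2), Mul(z, Add(3, z))) = Mul(Rational(-1, 2), z, Add(3, z)))
Mul(Add(10471, l), Add(29778, Function('c')(-206))) = Mul(Add(10471, Rational(11899, 22972)), Add(29778, Mul(Rational(-1, 2), -206, Add(3, -206)))) = Mul(Rational(240551711, 22972), Add(29778, Mul(Rational(-1, 2), -206, -203))) = Mul(Rational(240551711, 22972), Add(29778, -20909)) = Mul(Rational(240551711, 22972), 8869) = Rational(2133453124859, 22972)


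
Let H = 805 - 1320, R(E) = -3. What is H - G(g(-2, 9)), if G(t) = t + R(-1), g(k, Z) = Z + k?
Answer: -519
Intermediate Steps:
G(t) = -3 + t (G(t) = t - 3 = -3 + t)
H = -515
H - G(g(-2, 9)) = -515 - (-3 + (9 - 2)) = -515 - (-3 + 7) = -515 - 1*4 = -515 - 4 = -519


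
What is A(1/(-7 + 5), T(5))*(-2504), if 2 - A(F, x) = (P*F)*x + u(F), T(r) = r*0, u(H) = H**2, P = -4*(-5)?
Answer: -4382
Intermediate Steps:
P = 20
T(r) = 0
A(F, x) = 2 - F**2 - 20*F*x (A(F, x) = 2 - ((20*F)*x + F**2) = 2 - (20*F*x + F**2) = 2 - (F**2 + 20*F*x) = 2 + (-F**2 - 20*F*x) = 2 - F**2 - 20*F*x)
A(1/(-7 + 5), T(5))*(-2504) = (2 - (1/(-7 + 5))**2 - 20*0/(-7 + 5))*(-2504) = (2 - (1/(-2))**2 - 20*0/(-2))*(-2504) = (2 - (-1/2)**2 - 20*(-1/2)*0)*(-2504) = (2 - 1*1/4 + 0)*(-2504) = (2 - 1/4 + 0)*(-2504) = (7/4)*(-2504) = -4382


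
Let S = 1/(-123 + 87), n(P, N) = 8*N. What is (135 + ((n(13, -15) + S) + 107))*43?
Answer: 188813/36 ≈ 5244.8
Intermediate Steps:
S = -1/36 (S = 1/(-36) = -1/36 ≈ -0.027778)
(135 + ((n(13, -15) + S) + 107))*43 = (135 + ((8*(-15) - 1/36) + 107))*43 = (135 + ((-120 - 1/36) + 107))*43 = (135 + (-4321/36 + 107))*43 = (135 - 469/36)*43 = (4391/36)*43 = 188813/36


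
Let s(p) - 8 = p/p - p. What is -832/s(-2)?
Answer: -832/11 ≈ -75.636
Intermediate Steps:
s(p) = 9 - p (s(p) = 8 + (p/p - p) = 8 + (1 - p) = 9 - p)
-832/s(-2) = -832/(9 - 1*(-2)) = -832/(9 + 2) = -832/11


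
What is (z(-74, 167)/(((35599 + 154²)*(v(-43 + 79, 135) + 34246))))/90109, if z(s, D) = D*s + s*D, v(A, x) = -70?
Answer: -6179/45666102222240 ≈ -1.3531e-10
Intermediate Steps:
z(s, D) = 2*D*s (z(s, D) = D*s + D*s = 2*D*s)
(z(-74, 167)/(((35599 + 154²)*(v(-43 + 79, 135) + 34246))))/90109 = ((2*167*(-74))/(((35599 + 154²)*(-70 + 34246))))/90109 = -24716*1/(34176*(35599 + 23716))*(1/90109) = -24716/(59315*34176)*(1/90109) = -24716/2027149440*(1/90109) = -24716*1/2027149440*(1/90109) = -6179/506787360*1/90109 = -6179/45666102222240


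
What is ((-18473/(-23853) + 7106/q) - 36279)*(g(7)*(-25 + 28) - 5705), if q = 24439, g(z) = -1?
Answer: 120712698826525424/582943467 ≈ 2.0707e+8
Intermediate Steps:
((-18473/(-23853) + 7106/q) - 36279)*(g(7)*(-25 + 28) - 5705) = ((-18473/(-23853) + 7106/24439) - 36279)*(-(-25 + 28) - 5705) = ((-18473*(-1/23853) + 7106*(1/24439)) - 36279)*(-1*3 - 5705) = ((18473/23853 + 7106/24439) - 36279)*(-3 - 5705) = (620961065/582943467 - 36279)*(-5708) = -21147985078228/582943467*(-5708) = 120712698826525424/582943467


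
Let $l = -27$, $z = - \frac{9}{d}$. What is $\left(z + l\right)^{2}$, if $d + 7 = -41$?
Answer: $\frac{184041}{256} \approx 718.91$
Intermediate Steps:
$d = -48$ ($d = -7 - 41 = -48$)
$z = \frac{3}{16}$ ($z = - \frac{9}{-48} = \left(-9\right) \left(- \frac{1}{48}\right) = \frac{3}{16} \approx 0.1875$)
$\left(z + l\right)^{2} = \left(\frac{3}{16} - 27\right)^{2} = \left(- \frac{429}{16}\right)^{2} = \frac{184041}{256}$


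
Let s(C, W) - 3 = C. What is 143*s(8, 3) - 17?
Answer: 1556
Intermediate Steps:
s(C, W) = 3 + C
143*s(8, 3) - 17 = 143*(3 + 8) - 17 = 143*11 - 17 = 1573 - 17 = 1556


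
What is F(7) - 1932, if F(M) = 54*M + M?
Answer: -1547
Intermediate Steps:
F(M) = 55*M
F(7) - 1932 = 55*7 - 1932 = 385 - 1932 = -1547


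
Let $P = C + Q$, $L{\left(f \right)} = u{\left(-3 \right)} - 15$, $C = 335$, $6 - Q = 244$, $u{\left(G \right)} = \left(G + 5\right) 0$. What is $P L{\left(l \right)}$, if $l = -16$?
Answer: $-1455$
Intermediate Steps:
$u{\left(G \right)} = 0$ ($u{\left(G \right)} = \left(5 + G\right) 0 = 0$)
$Q = -238$ ($Q = 6 - 244 = -238$)
$L{\left(f \right)} = -15$ ($L{\left(f \right)} = 0 - 15 = -15$)
$P = 97$ ($P = 335 - 238 = 97$)
$P L{\left(l \right)} = 97 \left(-15\right) = -1455$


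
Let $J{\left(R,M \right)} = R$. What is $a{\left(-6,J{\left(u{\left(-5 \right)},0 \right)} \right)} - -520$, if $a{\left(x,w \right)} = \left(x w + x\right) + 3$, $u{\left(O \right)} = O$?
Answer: $547$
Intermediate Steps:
$a{\left(x,w \right)} = 3 + x + w x$ ($a{\left(x,w \right)} = \left(w x + x\right) + 3 = \left(x + w x\right) + 3 = 3 + x + w x$)
$a{\left(-6,J{\left(u{\left(-5 \right)},0 \right)} \right)} - -520 = \left(3 - 6 - -30\right) - -520 = \left(3 - 6 + 30\right) + 520 = 27 + 520 = 547$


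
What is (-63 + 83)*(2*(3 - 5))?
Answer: -80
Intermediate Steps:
(-63 + 83)*(2*(3 - 5)) = 20*(2*(-2)) = 20*(-4) = -80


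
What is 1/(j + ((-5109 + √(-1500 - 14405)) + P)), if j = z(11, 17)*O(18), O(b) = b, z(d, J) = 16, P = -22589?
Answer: -5482/150264801 - I*√15905/751324005 ≈ -3.6482e-5 - 1.6786e-7*I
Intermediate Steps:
j = 288 (j = 16*18 = 288)
1/(j + ((-5109 + √(-1500 - 14405)) + P)) = 1/(288 + ((-5109 + √(-1500 - 14405)) - 22589)) = 1/(288 + ((-5109 + √(-15905)) - 22589)) = 1/(288 + ((-5109 + I*√15905) - 22589)) = 1/(288 + (-27698 + I*√15905)) = 1/(-27410 + I*√15905)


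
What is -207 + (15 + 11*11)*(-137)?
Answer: -18839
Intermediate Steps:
-207 + (15 + 11*11)*(-137) = -207 + (15 + 121)*(-137) = -207 + 136*(-137) = -207 - 18632 = -18839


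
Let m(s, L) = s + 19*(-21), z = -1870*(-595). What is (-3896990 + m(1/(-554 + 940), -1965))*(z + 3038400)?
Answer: -3122403523355325/193 ≈ -1.6178e+13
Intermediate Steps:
z = 1112650
m(s, L) = -399 + s (m(s, L) = s - 399 = -399 + s)
(-3896990 + m(1/(-554 + 940), -1965))*(z + 3038400) = (-3896990 + (-399 + 1/(-554 + 940)))*(1112650 + 3038400) = (-3896990 + (-399 + 1/386))*4151050 = (-3896990 - 154013/386)*4151050 = -1504392153/386*4151050 = -3122403523355325/193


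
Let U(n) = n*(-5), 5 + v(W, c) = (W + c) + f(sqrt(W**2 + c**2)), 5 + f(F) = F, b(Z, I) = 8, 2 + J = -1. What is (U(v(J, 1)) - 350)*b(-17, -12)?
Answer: -2320 - 40*sqrt(10) ≈ -2446.5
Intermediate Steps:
J = -3 (J = -2 - 1 = -3)
f(F) = -5 + F
v(W, c) = -10 + W + c + sqrt(W**2 + c**2) (v(W, c) = -5 + ((W + c) + (-5 + sqrt(W**2 + c**2))) = -5 + (-5 + W + c + sqrt(W**2 + c**2)) = -10 + W + c + sqrt(W**2 + c**2))
U(n) = -5*n
(U(v(J, 1)) - 350)*b(-17, -12) = (-5*(-10 - 3 + 1 + sqrt((-3)**2 + 1**2)) - 350)*8 = (-5*(-10 - 3 + 1 + sqrt(9 + 1)) - 350)*8 = (-5*(-10 - 3 + 1 + sqrt(10)) - 350)*8 = (-5*(-12 + sqrt(10)) - 350)*8 = ((60 - 5*sqrt(10)) - 350)*8 = (-290 - 5*sqrt(10))*8 = -2320 - 40*sqrt(10)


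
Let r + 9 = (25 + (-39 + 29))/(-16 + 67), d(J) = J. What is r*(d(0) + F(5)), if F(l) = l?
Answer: -740/17 ≈ -43.529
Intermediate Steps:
r = -148/17 (r = -9 + (25 + (-39 + 29))/(-16 + 67) = -9 + (25 - 10)/51 = -9 + 15*(1/51) = -9 + 5/17 = -148/17 ≈ -8.7059)
r*(d(0) + F(5)) = -148*(0 + 5)/17 = -148/17*5 = -740/17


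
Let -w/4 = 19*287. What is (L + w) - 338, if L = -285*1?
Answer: -22435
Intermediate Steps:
w = -21812 (w = -76*287 = -4*5453 = -21812)
L = -285
(L + w) - 338 = (-285 - 21812) - 338 = -22097 - 338 = -22435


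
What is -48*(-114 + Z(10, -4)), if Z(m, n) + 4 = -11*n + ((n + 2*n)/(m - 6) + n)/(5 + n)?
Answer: 3888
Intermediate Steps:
Z(m, n) = -4 - 11*n + (n + 3*n/(-6 + m))/(5 + n) (Z(m, n) = -4 + (-11*n + ((n + 2*n)/(m - 6) + n)/(5 + n)) = -4 + (-11*n + ((3*n)/(-6 + m) + n)/(5 + n)) = -4 + (-11*n + (3*n/(-6 + m) + n)/(5 + n)) = -4 + (-11*n + (n + 3*n/(-6 + m))/(5 + n)) = -4 - 11*n + (n + 3*n/(-6 + m))/(5 + n))
-48*(-114 + Z(10, -4)) = -48*(-114 + (120 - 20*10 + 66*(-4)² + 351*(-4) - 58*10*(-4) - 11*10*(-4)²)/(-30 - 6*(-4) + 5*10 + 10*(-4))) = -48*(-114 + (120 - 200 + 66*16 - 1404 + 2320 - 11*10*16)/(-30 + 24 + 50 - 40)) = -48*(-114 + (120 - 200 + 1056 - 1404 + 2320 - 1760)/4) = -48*(-114 + (¼)*132) = -48*(-114 + 33) = -48*(-81) = 3888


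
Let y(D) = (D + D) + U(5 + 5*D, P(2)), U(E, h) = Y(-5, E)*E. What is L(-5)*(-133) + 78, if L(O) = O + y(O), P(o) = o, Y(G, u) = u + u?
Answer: -104327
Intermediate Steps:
Y(G, u) = 2*u
U(E, h) = 2*E² (U(E, h) = (2*E)*E = 2*E²)
y(D) = 2*D + 2*(5 + 5*D)² (y(D) = (D + D) + 2*(5 + 5*D)² = 2*D + 2*(5 + 5*D)²)
L(O) = 3*O + 50*(1 + O)² (L(O) = O + (2*O + 50*(1 + O)²) = 3*O + 50*(1 + O)²)
L(-5)*(-133) + 78 = (3*(-5) + 50*(1 - 5)²)*(-133) + 78 = (-15 + 50*(-4)²)*(-133) + 78 = (-15 + 50*16)*(-133) + 78 = (-15 + 800)*(-133) + 78 = 785*(-133) + 78 = -104405 + 78 = -104327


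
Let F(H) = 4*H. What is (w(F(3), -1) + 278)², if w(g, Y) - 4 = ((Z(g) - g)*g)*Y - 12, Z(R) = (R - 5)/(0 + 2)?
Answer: 138384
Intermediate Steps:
Z(R) = -5/2 + R/2 (Z(R) = (-5 + R)/2 = (-5 + R)*(½) = -5/2 + R/2)
w(g, Y) = -8 + Y*g*(-5/2 - g/2) (w(g, Y) = 4 + ((((-5/2 + g/2) - g)*g)*Y - 12) = 4 + (((-5/2 - g/2)*g)*Y - 12) = 4 + ((g*(-5/2 - g/2))*Y - 12) = 4 + (Y*g*(-5/2 - g/2) - 12) = 4 + (-12 + Y*g*(-5/2 - g/2)) = -8 + Y*g*(-5/2 - g/2))
(w(F(3), -1) + 278)² = ((-8 - 5/2*(-1)*4*3 - ½*(-1)*(4*3)²) + 278)² = ((-8 - 5/2*(-1)*12 - ½*(-1)*12²) + 278)² = ((-8 + 30 - ½*(-1)*144) + 278)² = ((-8 + 30 + 72) + 278)² = (94 + 278)² = 372² = 138384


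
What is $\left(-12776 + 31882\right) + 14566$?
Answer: $33672$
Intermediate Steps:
$\left(-12776 + 31882\right) + 14566 = 19106 + 14566 = 33672$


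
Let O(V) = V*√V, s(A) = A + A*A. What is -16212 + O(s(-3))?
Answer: -16212 + 6*√6 ≈ -16197.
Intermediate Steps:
s(A) = A + A²
O(V) = V^(3/2)
-16212 + O(s(-3)) = -16212 + (-3*(1 - 3))^(3/2) = -16212 + (-3*(-2))^(3/2) = -16212 + 6^(3/2) = -16212 + 6*√6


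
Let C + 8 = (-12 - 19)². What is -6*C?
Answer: -5718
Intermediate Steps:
C = 953 (C = -8 + (-12 - 19)² = -8 + (-31)² = -8 + 961 = 953)
-6*C = -6*953 = -5718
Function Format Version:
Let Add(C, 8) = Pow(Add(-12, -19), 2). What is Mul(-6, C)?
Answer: -5718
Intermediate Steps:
C = 953 (C = Add(-8, Pow(Add(-12, -19), 2)) = Add(-8, Pow(-31, 2)) = Add(-8, 961) = 953)
Mul(-6, C) = Mul(-6, 953) = -5718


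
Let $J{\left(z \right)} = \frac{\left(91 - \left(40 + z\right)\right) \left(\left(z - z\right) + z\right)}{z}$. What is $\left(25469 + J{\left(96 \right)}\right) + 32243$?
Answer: $57667$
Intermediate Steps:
$J{\left(z \right)} = 51 - z$ ($J{\left(z \right)} = \frac{\left(51 - z\right) \left(0 + z\right)}{z} = \frac{\left(51 - z\right) z}{z} = \frac{z \left(51 - z\right)}{z} = 51 - z$)
$\left(25469 + J{\left(96 \right)}\right) + 32243 = \left(25469 + \left(51 - 96\right)\right) + 32243 = \left(25469 - 45\right) + 32243 = 25424 + 32243 = 57667$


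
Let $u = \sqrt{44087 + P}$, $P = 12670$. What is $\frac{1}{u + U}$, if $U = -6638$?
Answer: $- \frac{6638}{44006287} - \frac{\sqrt{56757}}{44006287} \approx -0.00015626$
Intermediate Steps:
$u = \sqrt{56757}$ ($u = \sqrt{44087 + 12670} = \sqrt{56757} \approx 238.24$)
$\frac{1}{u + U} = \frac{1}{\sqrt{56757} - 6638} = \frac{1}{-6638 + \sqrt{56757}}$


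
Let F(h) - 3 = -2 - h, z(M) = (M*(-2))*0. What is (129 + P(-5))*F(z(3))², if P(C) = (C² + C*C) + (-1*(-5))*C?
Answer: 154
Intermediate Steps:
z(M) = 0 (z(M) = -2*M*0 = 0)
P(C) = 2*C² + 5*C (P(C) = (C² + C²) + 5*C = 2*C² + 5*C)
F(h) = 1 - h (F(h) = 3 + (-2 - h) = 1 - h)
(129 + P(-5))*F(z(3))² = (129 - 5*(5 + 2*(-5)))*(1 - 1*0)² = (129 - 5*(5 - 10))*(1 + 0)² = (129 - 5*(-5))*1² = (129 + 25)*1 = 154*1 = 154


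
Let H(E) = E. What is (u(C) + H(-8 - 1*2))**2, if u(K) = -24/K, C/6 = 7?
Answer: 5476/49 ≈ 111.76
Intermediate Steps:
C = 42 (C = 6*7 = 42)
(u(C) + H(-8 - 1*2))**2 = (-24/42 + (-8 - 1*2))**2 = (-24*1/42 + (-8 - 2))**2 = (-4/7 - 10)**2 = (-74/7)**2 = 5476/49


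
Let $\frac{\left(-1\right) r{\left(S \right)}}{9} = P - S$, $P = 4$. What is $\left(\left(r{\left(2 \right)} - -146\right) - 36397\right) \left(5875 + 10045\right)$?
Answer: $-577402480$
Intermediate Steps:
$r{\left(S \right)} = -36 + 9 S$ ($r{\left(S \right)} = - 9 \left(4 - S\right) = -36 + 9 S$)
$\left(\left(r{\left(2 \right)} - -146\right) - 36397\right) \left(5875 + 10045\right) = \left(\left(\left(-36 + 9 \cdot 2\right) - -146\right) - 36397\right) \left(5875 + 10045\right) = \left(\left(\left(-36 + 18\right) + 146\right) - 36397\right) 15920 = \left(\left(-18 + 146\right) - 36397\right) 15920 = \left(128 - 36397\right) 15920 = \left(-36269\right) 15920 = -577402480$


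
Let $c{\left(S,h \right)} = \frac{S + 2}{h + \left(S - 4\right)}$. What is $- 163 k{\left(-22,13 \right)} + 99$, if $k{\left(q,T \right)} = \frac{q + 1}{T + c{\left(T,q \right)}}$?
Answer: $\frac{8535}{22} \approx 387.95$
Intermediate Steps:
$c{\left(S,h \right)} = \frac{2 + S}{-4 + S + h}$ ($c{\left(S,h \right)} = \frac{2 + S}{h + \left(-4 + S\right)} = \frac{2 + S}{-4 + S + h}$)
$k{\left(q,T \right)} = \frac{1 + q}{T + \frac{2 + T}{-4 + T + q}}$ ($k{\left(q,T \right)} = \frac{q + 1}{T + \frac{2 + T}{-4 + T + q}} = \frac{1 + q}{T + \frac{2 + T}{-4 + T + q}}$)
$- 163 k{\left(-22,13 \right)} + 99 = - 163 \frac{\left(1 - 22\right) \left(-4 + 13 - 22\right)}{2 + 13 + 13 \left(-4 + 13 - 22\right)} + 99 = - 163 \frac{1}{2 + 13 + 13 \left(-13\right)} \left(-21\right) \left(-13\right) + 99 = - 163 \frac{1}{2 + 13 - 169} \left(-21\right) \left(-13\right) + 99 = - 163 \frac{1}{-154} \left(-21\right) \left(-13\right) + 99 = - 163 \left(\left(- \frac{1}{154}\right) \left(-21\right) \left(-13\right)\right) + 99 = \left(-163\right) \left(- \frac{39}{22}\right) + 99 = \frac{6357}{22} + 99 = \frac{8535}{22}$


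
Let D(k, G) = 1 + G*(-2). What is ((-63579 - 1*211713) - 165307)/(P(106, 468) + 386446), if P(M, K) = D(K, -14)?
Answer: -440599/386475 ≈ -1.1400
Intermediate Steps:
D(k, G) = 1 - 2*G
P(M, K) = 29 (P(M, K) = 1 - 2*(-14) = 1 + 28 = 29)
((-63579 - 1*211713) - 165307)/(P(106, 468) + 386446) = ((-63579 - 1*211713) - 165307)/(29 + 386446) = ((-63579 - 211713) - 165307)/386475 = (-275292 - 165307)*(1/386475) = -440599*1/386475 = -440599/386475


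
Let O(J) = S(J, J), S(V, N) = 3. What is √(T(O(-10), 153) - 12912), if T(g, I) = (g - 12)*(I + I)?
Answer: I*√15666 ≈ 125.16*I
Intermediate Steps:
O(J) = 3
T(g, I) = 2*I*(-12 + g) (T(g, I) = (-12 + g)*(2*I) = 2*I*(-12 + g))
√(T(O(-10), 153) - 12912) = √(2*153*(-12 + 3) - 12912) = √(2*153*(-9) - 12912) = √(-2754 - 12912) = √(-15666) = I*√15666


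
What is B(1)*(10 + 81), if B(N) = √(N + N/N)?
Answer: 91*√2 ≈ 128.69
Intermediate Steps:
B(N) = √(1 + N) (B(N) = √(N + 1) = √(1 + N))
B(1)*(10 + 81) = √(1 + 1)*(10 + 81) = √2*91 = 91*√2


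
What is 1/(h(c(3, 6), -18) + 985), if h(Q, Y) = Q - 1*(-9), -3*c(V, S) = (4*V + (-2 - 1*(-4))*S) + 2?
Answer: 3/2956 ≈ 0.0010149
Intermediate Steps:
c(V, S) = -2/3 - 4*V/3 - 2*S/3 (c(V, S) = -((4*V + (-2 - 1*(-4))*S) + 2)/3 = -((4*V + (-2 + 4)*S) + 2)/3 = -((4*V + 2*S) + 2)/3 = -((2*S + 4*V) + 2)/3 = -(2 + 2*S + 4*V)/3 = -2/3 - 4*V/3 - 2*S/3)
h(Q, Y) = 9 + Q (h(Q, Y) = Q + 9 = 9 + Q)
1/(h(c(3, 6), -18) + 985) = 1/((9 + (-2/3 - 4/3*3 - 2/3*6)) + 985) = 1/((9 + (-2/3 - 4 - 4)) + 985) = 1/((9 - 26/3) + 985) = 1/(1/3 + 985) = 1/(2956/3) = 3/2956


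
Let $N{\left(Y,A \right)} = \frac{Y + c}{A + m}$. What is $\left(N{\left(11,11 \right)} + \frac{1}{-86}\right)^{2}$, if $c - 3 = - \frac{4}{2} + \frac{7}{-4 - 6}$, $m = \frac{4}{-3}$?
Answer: $\frac{52070656}{38875225} \approx 1.3394$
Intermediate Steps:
$m = - \frac{4}{3}$ ($m = 4 \left(- \frac{1}{3}\right) = - \frac{4}{3} \approx -1.3333$)
$c = \frac{3}{10}$ ($c = 3 + \left(- \frac{4}{2} + \frac{7}{-4 - 6}\right) = 3 + \left(\left(-4\right) \frac{1}{2} + \frac{7}{-4 - 6}\right) = 3 - \left(2 - \frac{7}{-10}\right) = 3 + \left(-2 + 7 \left(- \frac{1}{10}\right)\right) = 3 - \frac{27}{10} = \frac{3}{10} \approx 0.3$)
$N{\left(Y,A \right)} = \frac{\frac{3}{10} + Y}{- \frac{4}{3} + A}$ ($N{\left(Y,A \right)} = \frac{Y + \frac{3}{10}}{A - \frac{4}{3}} = \frac{\frac{3}{10} + Y}{- \frac{4}{3} + A}$)
$\left(N{\left(11,11 \right)} + \frac{1}{-86}\right)^{2} = \left(\frac{3 \left(3 + 10 \cdot 11\right)}{10 \left(-4 + 3 \cdot 11\right)} + \frac{1}{-86}\right)^{2} = \left(\frac{3 \left(3 + 110\right)}{10 \left(-4 + 33\right)} - \frac{1}{86}\right)^{2} = \left(\frac{3}{10} \cdot \frac{1}{29} \cdot 113 - \frac{1}{86}\right)^{2} = \left(\frac{339}{290} - \frac{1}{86}\right)^{2} = \left(\frac{7216}{6235}\right)^{2} = \frac{52070656}{38875225}$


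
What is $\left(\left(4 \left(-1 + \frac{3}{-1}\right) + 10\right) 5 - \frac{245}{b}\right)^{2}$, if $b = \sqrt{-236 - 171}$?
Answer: $\frac{306275}{407} - \frac{14700 i \sqrt{407}}{407} \approx 752.52 - 728.65 i$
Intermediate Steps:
$b = i \sqrt{407}$ ($b = \sqrt{-407} = i \sqrt{407} \approx 20.174 i$)
$\left(\left(4 \left(-1 + \frac{3}{-1}\right) + 10\right) 5 - \frac{245}{b}\right)^{2} = \left(\left(4 \left(-1 + \frac{3}{-1}\right) + 10\right) 5 - \frac{245}{i \sqrt{407}}\right)^{2} = \left(\left(4 \left(-1 + 3 \left(-1\right)\right) + 10\right) 5 - 245 \left(- \frac{i \sqrt{407}}{407}\right)\right)^{2} = \left(\left(4 \left(-1 - 3\right) + 10\right) 5 + \frac{245 i \sqrt{407}}{407}\right)^{2} = \left(\left(4 \left(-4\right) + 10\right) 5 + \frac{245 i \sqrt{407}}{407}\right)^{2} = \left(\left(-16 + 10\right) 5 + \frac{245 i \sqrt{407}}{407}\right)^{2} = \left(\left(-6\right) 5 + \frac{245 i \sqrt{407}}{407}\right)^{2} = \left(-30 + \frac{245 i \sqrt{407}}{407}\right)^{2}$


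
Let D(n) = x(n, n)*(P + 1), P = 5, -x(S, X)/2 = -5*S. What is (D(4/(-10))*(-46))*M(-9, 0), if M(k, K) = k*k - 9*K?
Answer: 89424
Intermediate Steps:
x(S, X) = 10*S (x(S, X) = -(-10)*S = 10*S)
D(n) = 60*n (D(n) = (10*n)*(5 + 1) = (10*n)*6 = 60*n)
M(k, K) = k² - 9*K
(D(4/(-10))*(-46))*M(-9, 0) = ((60*(4/(-10)))*(-46))*((-9)² - 9*0) = ((60*(4*(-⅒)))*(-46))*(81 + 0) = ((60*(-⅖))*(-46))*81 = -24*(-46)*81 = 1104*81 = 89424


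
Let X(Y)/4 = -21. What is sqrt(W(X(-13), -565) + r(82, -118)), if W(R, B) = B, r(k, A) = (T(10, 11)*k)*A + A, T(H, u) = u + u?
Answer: I*sqrt(213555) ≈ 462.12*I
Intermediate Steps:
T(H, u) = 2*u
X(Y) = -84 (X(Y) = 4*(-21) = -84)
r(k, A) = A + 22*A*k (r(k, A) = ((2*11)*k)*A + A = (22*k)*A + A = 22*A*k + A = A + 22*A*k)
sqrt(W(X(-13), -565) + r(82, -118)) = sqrt(-565 - 118*(1 + 22*82)) = sqrt(-565 - 118*(1 + 1804)) = sqrt(-565 - 118*1805) = sqrt(-565 - 212990) = sqrt(-213555) = I*sqrt(213555)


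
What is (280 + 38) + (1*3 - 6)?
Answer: 315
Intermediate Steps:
(280 + 38) + (1*3 - 6) = 318 + (3 - 6) = 318 - 3 = 315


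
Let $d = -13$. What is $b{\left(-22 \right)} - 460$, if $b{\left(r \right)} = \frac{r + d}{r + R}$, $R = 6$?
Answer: $- \frac{7325}{16} \approx -457.81$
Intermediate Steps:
$b{\left(r \right)} = \frac{-13 + r}{6 + r}$ ($b{\left(r \right)} = \frac{r - 13}{r + 6} = \frac{-13 + r}{6 + r}$)
$b{\left(-22 \right)} - 460 = \frac{-13 - 22}{6 - 22} - 460 = \frac{1}{-16} \left(-35\right) - 460 = \left(- \frac{1}{16}\right) \left(-35\right) - 460 = \frac{35}{16} - 460 = - \frac{7325}{16}$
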